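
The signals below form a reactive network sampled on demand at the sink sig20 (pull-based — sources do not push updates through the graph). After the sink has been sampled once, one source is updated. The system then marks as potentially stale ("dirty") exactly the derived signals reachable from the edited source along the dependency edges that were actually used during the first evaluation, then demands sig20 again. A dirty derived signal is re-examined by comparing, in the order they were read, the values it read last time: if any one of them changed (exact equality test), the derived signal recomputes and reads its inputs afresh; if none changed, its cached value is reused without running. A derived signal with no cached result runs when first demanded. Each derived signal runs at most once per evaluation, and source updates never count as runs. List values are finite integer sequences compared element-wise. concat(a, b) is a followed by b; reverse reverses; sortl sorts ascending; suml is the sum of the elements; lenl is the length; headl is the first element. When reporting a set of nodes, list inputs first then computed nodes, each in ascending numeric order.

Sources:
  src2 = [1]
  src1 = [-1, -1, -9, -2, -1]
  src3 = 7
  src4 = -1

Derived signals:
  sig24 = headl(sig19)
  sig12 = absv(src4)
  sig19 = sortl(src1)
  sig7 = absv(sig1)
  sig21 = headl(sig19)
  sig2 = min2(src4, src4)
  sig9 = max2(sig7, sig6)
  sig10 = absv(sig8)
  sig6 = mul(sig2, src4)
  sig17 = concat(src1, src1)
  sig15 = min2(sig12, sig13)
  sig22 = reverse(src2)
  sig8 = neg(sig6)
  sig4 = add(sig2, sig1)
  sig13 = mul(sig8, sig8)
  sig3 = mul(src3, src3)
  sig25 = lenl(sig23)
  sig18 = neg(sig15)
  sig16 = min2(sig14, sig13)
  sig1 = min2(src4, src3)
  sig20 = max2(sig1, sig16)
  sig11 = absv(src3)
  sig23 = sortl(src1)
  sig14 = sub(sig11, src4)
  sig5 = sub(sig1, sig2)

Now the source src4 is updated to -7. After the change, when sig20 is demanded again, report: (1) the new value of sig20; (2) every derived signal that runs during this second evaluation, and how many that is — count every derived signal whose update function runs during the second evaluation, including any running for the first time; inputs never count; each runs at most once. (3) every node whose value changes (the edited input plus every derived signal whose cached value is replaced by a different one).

sig20 now evaluates to 14.
Run set: sig1, sig2, sig6, sig8, sig13, sig14, sig16, sig20 (8 run).
Changed values: src4, sig1, sig2, sig6, sig8, sig13, sig14, sig16, sig20.

Initial pass — values computed on the first demand:
  sig1 = min2(-1, 7) = -1
  sig2 = min2(-1, -1) = -1
  sig6 = mul(-1, -1) = 1
  sig8 = neg(1) = -1
  sig11 = absv(7) = 7
  sig13 = mul(-1, -1) = 1
  sig14 = sub(7, -1) = 8
  sig16 = min2(8, 1) = 1
  sig20 = max2(-1, 1) = 1

Second demand — change propagation:
  sig1: re-runs because src4 -1->-7; new result -7.
  sig2: re-runs because src4 -1->-7; src4 -1->-7; new result -7.
  sig6: re-runs because sig2 -1->-7; src4 -1->-7; new result 49.
  sig8: re-runs because sig6 1->49; new result -49.
  sig13: re-runs because sig8 -1->-49; sig8 -1->-49; new result 2401.
  sig14: re-runs because src4 -1->-7; new result 14.
  sig16: re-runs because sig14 8->14; sig13 1->2401; new result 14.
  sig20: re-runs because sig1 -1->-7; sig16 1->14; new result 14.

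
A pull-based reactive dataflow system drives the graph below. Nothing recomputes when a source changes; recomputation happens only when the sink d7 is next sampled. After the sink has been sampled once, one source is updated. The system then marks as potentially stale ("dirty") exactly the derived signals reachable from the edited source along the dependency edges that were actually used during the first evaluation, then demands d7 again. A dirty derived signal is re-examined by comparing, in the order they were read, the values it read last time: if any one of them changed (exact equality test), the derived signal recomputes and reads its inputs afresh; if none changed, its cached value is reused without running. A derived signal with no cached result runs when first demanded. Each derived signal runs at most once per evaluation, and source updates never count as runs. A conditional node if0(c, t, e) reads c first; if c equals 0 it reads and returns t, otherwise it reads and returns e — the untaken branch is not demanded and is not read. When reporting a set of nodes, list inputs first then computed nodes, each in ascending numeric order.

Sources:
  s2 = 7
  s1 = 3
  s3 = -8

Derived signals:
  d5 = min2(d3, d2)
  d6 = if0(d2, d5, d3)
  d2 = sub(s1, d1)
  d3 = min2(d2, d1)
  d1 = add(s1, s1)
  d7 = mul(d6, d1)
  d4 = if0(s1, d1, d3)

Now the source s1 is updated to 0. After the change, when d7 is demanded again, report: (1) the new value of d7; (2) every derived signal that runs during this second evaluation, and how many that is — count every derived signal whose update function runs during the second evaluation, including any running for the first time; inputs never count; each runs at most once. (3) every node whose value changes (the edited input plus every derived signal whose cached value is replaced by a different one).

New value of d7: 0.
Derived signals that run: d1, d2, d3, d5, d6, d7 — 6 in total.
Values that change: s1, d1, d2, d3, d6, d7.
Key observation: a condition flipped, so demand reaches new nodes — d5 runs for the first time.

First evaluation (everything demanded from the output):
  d1 = add(3, 3) = 6
  d2 = sub(3, 6) = -3
  d3 = min2(-3, 6) = -3
  d6 = if0(d2=-3 -> else branch d3) = -3
  d7 = mul(-3, 6) = -18

Propagation after the edit:
  d1: runs — s1 3->0; s1 3->0; result 0.
  d2: runs — s1 3->0; d1 6->0; result 0.
  d3: runs — d2 -3->0; d1 6->0; result 0.
  d5: demanded for the first time — runs, produces 0.
  d6: runs — d2 -3->0; d3 -3->0; result 0.
  d7: runs — d6 -3->0; d1 6->0; result 0.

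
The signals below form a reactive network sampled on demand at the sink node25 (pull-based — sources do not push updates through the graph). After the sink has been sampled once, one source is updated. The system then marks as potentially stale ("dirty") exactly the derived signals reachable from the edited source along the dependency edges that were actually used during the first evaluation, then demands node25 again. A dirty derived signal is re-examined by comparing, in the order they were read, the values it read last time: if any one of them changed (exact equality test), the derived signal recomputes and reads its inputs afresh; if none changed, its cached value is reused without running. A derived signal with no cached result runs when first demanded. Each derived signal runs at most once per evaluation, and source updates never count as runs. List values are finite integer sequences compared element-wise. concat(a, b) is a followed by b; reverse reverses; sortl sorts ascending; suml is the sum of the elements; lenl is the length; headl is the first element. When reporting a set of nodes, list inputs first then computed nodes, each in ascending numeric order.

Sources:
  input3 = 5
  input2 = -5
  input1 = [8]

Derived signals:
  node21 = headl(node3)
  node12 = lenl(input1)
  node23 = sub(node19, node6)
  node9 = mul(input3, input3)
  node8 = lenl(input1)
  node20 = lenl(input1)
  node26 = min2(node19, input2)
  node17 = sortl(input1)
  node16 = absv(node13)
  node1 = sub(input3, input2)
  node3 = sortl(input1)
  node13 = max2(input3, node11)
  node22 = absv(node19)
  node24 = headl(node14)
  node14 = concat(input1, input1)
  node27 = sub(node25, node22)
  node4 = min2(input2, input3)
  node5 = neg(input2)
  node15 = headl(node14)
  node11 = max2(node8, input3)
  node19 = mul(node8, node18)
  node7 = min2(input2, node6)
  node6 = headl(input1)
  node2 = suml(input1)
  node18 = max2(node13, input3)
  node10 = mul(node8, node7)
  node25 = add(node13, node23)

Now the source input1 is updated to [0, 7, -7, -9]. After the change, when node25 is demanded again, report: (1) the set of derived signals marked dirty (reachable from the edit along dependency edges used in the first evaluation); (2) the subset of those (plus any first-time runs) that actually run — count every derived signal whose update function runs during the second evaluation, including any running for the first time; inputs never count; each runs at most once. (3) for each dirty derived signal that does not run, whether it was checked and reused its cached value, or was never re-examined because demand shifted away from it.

Dirty set: node6, node8, node11, node13, node18, node19, node23, node25.
Run set: node6, node8, node11, node19, node23, node25 (6 run).
Re-examined without running (cache reused): node13, node18.
The important point: at node13 every value read last time is unchanged, so the dirty flag clears without a run.

Initial pass — values computed on the first demand:
  node6 = headl([8]) = 8
  node8 = lenl([8]) = 1
  node11 = max2(1, 5) = 5
  node13 = max2(5, 5) = 5
  node18 = max2(5, 5) = 5
  node19 = mul(1, 5) = 5
  node23 = sub(5, 8) = -3
  node25 = add(5, -3) = 2

Second demand — change propagation:
  node6: re-runs because input1 [8]->[0, 7, -7, -9]; new result 0.
  node8: re-runs because input1 [8]->[0, 7, -7, -9]; new result 4.
  node11: re-runs because node8 1->4; new result 5 (unchanged).
  node13: re-examined; everything it read last time is the same (input3 unchanged, node11 unchanged) — cache 5 kept, no run.
  node18: re-examined; everything it read last time is the same (node13 unchanged, input3 unchanged) — cache 5 kept, no run.
  node19: re-runs because node8 1->4; new result 20.
  node23: re-runs because node19 5->20; node6 8->0; new result 20.
  node25: re-runs because node23 -3->20; new result 25.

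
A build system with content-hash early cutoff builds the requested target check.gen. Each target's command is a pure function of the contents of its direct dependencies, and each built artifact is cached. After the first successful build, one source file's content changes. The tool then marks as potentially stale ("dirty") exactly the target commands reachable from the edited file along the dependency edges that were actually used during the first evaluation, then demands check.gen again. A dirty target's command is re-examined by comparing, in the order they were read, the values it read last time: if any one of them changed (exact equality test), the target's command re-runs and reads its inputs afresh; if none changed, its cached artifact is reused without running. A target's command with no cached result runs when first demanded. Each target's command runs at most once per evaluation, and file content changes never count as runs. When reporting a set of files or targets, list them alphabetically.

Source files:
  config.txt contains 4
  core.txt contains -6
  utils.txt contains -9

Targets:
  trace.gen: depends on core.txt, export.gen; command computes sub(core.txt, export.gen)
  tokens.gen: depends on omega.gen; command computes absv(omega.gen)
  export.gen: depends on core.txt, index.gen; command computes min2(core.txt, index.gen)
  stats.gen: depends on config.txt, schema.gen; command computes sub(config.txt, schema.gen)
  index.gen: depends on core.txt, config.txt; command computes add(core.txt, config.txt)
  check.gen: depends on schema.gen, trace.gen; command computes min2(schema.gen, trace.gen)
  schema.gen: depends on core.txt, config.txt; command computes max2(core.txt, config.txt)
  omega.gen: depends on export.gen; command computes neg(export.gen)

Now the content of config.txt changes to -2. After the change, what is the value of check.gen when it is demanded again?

First evaluation (everything demanded from the output):
  index.gen = add(-6, 4) = -2
  export.gen = min2(-6, -2) = -6
  schema.gen = max2(-6, 4) = 4
  trace.gen = sub(-6, -6) = 0
  check.gen = min2(4, 0) = 0

Propagation after the edit:
  index.gen: runs — config.txt 4->-2; result -8.
  export.gen: runs — index.gen -2->-8; result -8.
  schema.gen: runs — config.txt 4->-2; result -2.
  trace.gen: runs — export.gen -6->-8; result 2.
  check.gen: runs — schema.gen 4->-2; trace.gen 0->2; result -2.

New value of check.gen: -2.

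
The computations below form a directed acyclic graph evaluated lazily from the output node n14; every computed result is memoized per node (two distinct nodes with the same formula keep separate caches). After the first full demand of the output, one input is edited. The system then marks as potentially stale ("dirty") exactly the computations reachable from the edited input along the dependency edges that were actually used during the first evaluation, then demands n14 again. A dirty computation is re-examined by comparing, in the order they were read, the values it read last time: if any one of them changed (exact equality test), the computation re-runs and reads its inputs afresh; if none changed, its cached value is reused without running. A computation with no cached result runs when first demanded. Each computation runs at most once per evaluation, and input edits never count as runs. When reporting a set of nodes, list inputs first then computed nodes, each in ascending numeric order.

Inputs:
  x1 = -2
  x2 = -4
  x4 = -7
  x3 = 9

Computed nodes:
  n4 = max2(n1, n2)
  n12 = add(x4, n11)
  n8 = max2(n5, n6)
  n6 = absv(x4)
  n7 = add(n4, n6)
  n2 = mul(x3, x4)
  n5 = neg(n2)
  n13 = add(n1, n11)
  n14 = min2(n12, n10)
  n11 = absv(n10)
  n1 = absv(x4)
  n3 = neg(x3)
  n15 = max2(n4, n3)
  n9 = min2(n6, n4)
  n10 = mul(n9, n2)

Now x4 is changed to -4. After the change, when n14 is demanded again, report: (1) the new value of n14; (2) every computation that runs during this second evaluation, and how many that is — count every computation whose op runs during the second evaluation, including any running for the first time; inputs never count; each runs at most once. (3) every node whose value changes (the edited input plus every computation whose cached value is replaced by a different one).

First demand of the output computes:
  n1 = absv(-7) = 7
  n2 = mul(9, -7) = -63
  n4 = max2(7, -63) = 7
  n6 = absv(-7) = 7
  n9 = min2(7, 7) = 7
  n10 = mul(7, -63) = -441
  n11 = absv(-441) = 441
  n12 = add(-7, 441) = 434
  n14 = min2(434, -441) = -441

After the edit, cleaning proceeds:
  n1: a read changed (x4 -7->-4) — executes, giving 4.
  n2: a read changed (x4 -7->-4) — executes, giving -36.
  n4: a read changed (n1 7->4; n2 -63->-36) — executes, giving 4.
  n6: a read changed (x4 -7->-4) — executes, giving 4.
  n9: a read changed (n6 7->4; n4 7->4) — executes, giving 4.
  n10: a read changed (n9 7->4; n2 -63->-36) — executes, giving -144.
  n11: a read changed (n10 -441->-144) — executes, giving 144.
  n12: a read changed (x4 -7->-4; n11 441->144) — executes, giving 140.
  n14: a read changed (n12 434->140; n10 -441->-144) — executes, giving -144.

Demanding n14 again yields -144.
9 computations run: n1, n2, n4, n6, n9, n10, n11, n12, n14.
The nodes whose values change: x4, n1, n2, n4, n6, n9, n10, n11, n12, n14.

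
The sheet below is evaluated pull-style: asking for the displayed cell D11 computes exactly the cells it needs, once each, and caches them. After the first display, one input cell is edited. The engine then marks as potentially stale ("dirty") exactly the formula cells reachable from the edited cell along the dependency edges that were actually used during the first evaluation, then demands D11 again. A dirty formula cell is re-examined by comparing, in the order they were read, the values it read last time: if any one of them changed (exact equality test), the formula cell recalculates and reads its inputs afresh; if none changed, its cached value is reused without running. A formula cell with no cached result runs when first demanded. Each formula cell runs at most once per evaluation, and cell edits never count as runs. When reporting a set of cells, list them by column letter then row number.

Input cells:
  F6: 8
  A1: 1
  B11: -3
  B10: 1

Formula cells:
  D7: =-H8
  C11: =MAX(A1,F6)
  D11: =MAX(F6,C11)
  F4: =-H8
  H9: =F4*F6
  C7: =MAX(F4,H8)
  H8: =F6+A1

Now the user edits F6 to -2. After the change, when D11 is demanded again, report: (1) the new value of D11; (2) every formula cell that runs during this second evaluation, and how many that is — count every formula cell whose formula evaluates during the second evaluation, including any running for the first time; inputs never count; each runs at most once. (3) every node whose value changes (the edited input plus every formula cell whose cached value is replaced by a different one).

Demanding D11 again yields 1.
2 formula cells run: C11, D11.
The nodes whose values change: C11, D11, F6.

First demand of the output computes:
  C11 = MAX(1, 8) = 8
  D11 = MAX(8, 8) = 8

After the edit, cleaning proceeds:
  C11: a read changed (F6 8->-2) — executes, giving 1.
  D11: a read changed (F6 8->-2; C11 8->1) — executes, giving 1.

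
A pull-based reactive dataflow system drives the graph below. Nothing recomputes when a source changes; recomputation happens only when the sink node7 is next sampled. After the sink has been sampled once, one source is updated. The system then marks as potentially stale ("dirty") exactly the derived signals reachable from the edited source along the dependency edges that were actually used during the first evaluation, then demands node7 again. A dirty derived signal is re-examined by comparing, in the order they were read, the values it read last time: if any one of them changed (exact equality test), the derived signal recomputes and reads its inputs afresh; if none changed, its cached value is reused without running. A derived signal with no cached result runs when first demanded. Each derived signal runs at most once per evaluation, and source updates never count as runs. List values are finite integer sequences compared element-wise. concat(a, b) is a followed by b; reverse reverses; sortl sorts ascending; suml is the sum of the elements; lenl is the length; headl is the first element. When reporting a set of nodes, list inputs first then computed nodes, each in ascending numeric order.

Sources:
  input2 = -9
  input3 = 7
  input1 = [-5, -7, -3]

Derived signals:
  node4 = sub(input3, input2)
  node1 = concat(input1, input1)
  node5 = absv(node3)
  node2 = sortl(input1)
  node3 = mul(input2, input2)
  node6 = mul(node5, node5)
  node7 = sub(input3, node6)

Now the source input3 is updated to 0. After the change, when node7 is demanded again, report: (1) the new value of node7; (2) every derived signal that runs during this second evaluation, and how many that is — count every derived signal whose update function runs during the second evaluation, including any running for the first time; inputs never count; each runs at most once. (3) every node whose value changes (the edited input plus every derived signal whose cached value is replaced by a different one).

New value of node7: -6561.
Derived signals that run: node7 — 1 in total.
Values that change: input3, node7.

First evaluation (everything demanded from the output):
  node3 = mul(-9, -9) = 81
  node5 = absv(81) = 81
  node6 = mul(81, 81) = 6561
  node7 = sub(7, 6561) = -6554

Propagation after the edit:
  node7: runs — input3 7->0; result -6561.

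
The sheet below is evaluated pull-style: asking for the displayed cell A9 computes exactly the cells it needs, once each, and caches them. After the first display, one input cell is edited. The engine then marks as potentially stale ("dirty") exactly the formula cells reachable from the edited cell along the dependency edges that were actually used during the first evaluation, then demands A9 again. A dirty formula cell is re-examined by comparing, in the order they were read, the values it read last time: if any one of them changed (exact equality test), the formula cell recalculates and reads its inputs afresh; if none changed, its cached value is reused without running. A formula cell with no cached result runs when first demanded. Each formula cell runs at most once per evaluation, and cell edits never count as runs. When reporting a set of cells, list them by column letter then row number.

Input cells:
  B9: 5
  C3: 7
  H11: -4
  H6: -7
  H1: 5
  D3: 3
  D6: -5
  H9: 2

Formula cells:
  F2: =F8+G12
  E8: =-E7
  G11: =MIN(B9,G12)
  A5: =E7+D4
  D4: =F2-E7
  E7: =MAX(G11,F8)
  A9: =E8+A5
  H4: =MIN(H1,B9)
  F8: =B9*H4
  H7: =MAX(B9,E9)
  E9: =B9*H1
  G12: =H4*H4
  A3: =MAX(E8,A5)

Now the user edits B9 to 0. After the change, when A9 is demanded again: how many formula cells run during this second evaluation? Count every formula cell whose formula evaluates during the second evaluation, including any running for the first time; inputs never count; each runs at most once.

First demand of the output computes:
  H4 = MIN(5, 5) = 5
  F8 = 5 * 5 = 25
  G12 = 5 * 5 = 25
  F2 = 25 + 25 = 50
  G11 = MIN(5, 25) = 5
  E7 = MAX(5, 25) = 25
  D4 = 50 - 25 = 25
  A5 = 25 + 25 = 50
  E8 = -(25) = -25
  A9 = -25 + 50 = 25

After the edit, cleaning proceeds:
  H4: a read changed (B9 5->0) — executes, giving 0.
  F8: a read changed (B9 5->0; H4 5->0) — executes, giving 0.
  G12: a read changed (H4 5->0; H4 5->0) — executes, giving 0.
  F2: a read changed (F8 25->0; G12 25->0) — executes, giving 0.
  G11: a read changed (B9 5->0; G12 25->0) — executes, giving 0.
  E7: a read changed (G11 5->0; F8 25->0) — executes, giving 0.
  D4: a read changed (F2 50->0; E7 25->0) — executes, giving 0.
  A5: a read changed (E7 25->0; D4 25->0) — executes, giving 0.
  E8: a read changed (E7 25->0) — executes, giving 0.
  A9: a read changed (E8 -25->0; A5 50->0) — executes, giving 0.

10 formula cells run: A5, A9, D4, E7, E8, F2, F8, G11, G12, H4.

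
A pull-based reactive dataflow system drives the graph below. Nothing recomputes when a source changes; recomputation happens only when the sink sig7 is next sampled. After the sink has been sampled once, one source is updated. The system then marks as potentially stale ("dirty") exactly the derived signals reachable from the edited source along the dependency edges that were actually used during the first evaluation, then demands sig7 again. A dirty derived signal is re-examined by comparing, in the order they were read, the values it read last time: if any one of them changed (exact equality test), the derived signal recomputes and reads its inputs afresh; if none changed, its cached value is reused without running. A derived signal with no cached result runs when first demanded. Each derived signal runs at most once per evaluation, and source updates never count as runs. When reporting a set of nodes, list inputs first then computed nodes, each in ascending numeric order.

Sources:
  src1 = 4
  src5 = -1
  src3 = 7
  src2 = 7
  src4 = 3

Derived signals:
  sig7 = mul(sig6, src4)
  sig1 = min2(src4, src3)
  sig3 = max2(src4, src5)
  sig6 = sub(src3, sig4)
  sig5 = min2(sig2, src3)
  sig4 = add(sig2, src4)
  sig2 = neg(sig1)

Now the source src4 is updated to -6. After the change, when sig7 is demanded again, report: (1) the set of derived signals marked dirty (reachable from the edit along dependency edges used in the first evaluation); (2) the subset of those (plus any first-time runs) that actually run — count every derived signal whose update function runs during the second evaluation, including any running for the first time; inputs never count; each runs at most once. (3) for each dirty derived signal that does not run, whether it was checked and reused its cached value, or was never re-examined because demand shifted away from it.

Marked dirty: sig1, sig2, sig4, sig6, sig7.
Derived signals that run: sig1, sig2, sig4, sig7 — 4 in total.
Checked but reused from cache: sig6.
Key observation: the cutoff stops propagation at sig6 — its inputs' values are unchanged, so it reuses its cache.

First evaluation (everything demanded from the output):
  sig1 = min2(3, 7) = 3
  sig2 = neg(3) = -3
  sig4 = add(-3, 3) = 0
  sig6 = sub(7, 0) = 7
  sig7 = mul(7, 3) = 21

Propagation after the edit:
  sig1: runs — src4 3->-6; result -6.
  sig2: runs — sig1 3->-6; result 6.
  sig4: runs — sig2 -3->6; src4 3->-6; result 0 (same value as before).
  sig6: checked — values it read are unchanged (src3 unchanged, sig4 unchanged); reused cached 7 without running.
  sig7: runs — src4 3->-6; result -42.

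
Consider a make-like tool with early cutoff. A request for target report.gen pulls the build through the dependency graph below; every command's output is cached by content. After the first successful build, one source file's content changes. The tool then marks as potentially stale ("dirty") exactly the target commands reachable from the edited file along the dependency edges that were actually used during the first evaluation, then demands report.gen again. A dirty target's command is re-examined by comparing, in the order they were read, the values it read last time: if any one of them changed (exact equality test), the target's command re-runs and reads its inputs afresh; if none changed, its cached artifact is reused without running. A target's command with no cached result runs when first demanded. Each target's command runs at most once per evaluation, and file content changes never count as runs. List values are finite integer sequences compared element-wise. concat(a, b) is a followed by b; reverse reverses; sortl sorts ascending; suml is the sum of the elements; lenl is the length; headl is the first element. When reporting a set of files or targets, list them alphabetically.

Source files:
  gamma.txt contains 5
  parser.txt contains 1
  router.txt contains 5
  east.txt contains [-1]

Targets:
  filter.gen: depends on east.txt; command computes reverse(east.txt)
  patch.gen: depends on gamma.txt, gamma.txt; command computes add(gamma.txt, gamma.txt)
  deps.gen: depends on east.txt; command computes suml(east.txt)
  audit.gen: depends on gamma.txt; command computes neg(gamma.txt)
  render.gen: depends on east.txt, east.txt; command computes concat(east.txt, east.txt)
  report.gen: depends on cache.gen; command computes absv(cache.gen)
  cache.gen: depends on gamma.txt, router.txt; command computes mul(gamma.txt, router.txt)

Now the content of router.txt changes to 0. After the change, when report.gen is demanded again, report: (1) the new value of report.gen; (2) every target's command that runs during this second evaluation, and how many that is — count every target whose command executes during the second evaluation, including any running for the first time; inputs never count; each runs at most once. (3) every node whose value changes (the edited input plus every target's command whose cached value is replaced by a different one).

First demand of the output computes:
  cache.gen = mul(5, 5) = 25
  report.gen = absv(25) = 25

After the edit, cleaning proceeds:
  cache.gen: a read changed (router.txt 5->0) — executes, giving 0.
  report.gen: a read changed (cache.gen 25->0) — executes, giving 0.

Demanding report.gen again yields 0.
2 target commands run: cache.gen, report.gen.
The nodes whose values change: cache.gen, report.gen, router.txt.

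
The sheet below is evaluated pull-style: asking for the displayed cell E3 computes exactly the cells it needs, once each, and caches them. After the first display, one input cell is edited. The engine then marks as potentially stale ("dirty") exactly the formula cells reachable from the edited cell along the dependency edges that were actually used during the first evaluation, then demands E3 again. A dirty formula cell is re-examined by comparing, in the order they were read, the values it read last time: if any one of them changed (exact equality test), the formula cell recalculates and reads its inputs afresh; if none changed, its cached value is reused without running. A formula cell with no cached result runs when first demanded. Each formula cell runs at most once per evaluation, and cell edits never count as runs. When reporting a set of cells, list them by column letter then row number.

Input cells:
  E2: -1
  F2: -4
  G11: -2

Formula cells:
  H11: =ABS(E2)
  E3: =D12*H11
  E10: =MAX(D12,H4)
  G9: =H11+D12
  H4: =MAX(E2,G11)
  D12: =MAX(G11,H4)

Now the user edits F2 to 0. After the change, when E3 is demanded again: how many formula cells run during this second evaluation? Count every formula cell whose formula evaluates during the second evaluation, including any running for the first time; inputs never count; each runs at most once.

First demand of the output computes:
  H4 = MAX(-1, -2) = -1
  D12 = MAX(-2, -1) = -1
  H11 = ABS(-1) = 1
  E3 = -1 * 1 = -1

After the edit, cleaning proceeds:
  no node depends on F2 at all; the second demand re-runs nothing.

Note the shortcut — nothing in the graph depends on F2 at all, so no recomputation happens.

0 formula cells run: none.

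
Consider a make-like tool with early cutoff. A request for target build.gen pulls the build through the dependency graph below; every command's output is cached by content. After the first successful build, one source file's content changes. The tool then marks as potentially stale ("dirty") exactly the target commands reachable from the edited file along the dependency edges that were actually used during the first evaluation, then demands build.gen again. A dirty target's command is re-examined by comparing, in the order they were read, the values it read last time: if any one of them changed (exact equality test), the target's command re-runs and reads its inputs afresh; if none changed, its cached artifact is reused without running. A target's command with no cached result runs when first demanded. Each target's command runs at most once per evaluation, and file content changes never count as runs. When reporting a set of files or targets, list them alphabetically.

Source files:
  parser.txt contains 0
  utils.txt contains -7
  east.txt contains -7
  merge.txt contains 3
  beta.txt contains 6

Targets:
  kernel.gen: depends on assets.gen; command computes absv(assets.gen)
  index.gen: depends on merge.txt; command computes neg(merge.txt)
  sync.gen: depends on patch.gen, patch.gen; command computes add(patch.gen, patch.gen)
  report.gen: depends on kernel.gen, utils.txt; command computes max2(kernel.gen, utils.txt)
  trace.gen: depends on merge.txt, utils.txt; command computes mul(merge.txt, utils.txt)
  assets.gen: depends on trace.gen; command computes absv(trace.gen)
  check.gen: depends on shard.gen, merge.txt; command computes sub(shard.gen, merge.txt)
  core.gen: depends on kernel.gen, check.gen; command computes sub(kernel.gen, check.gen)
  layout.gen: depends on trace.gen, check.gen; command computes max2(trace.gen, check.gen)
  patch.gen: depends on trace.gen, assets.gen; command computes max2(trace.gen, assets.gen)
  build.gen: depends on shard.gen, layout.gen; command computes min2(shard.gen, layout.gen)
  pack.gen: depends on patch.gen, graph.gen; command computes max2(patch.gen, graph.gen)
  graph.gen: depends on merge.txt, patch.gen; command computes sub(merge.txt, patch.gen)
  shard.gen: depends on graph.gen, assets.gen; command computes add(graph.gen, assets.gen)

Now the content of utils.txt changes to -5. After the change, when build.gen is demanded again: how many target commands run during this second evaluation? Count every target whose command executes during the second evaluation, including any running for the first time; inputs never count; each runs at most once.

6 target commands run: assets.gen, graph.gen, layout.gen, patch.gen, shard.gen, trace.gen.
Note where the cutoff bites: check.gen is checked, finds nothing changed, and keeps its cache.

First demand of the output computes:
  trace.gen = mul(3, -7) = -21
  assets.gen = absv(-21) = 21
  patch.gen = max2(-21, 21) = 21
  graph.gen = sub(3, 21) = -18
  shard.gen = add(-18, 21) = 3
  check.gen = sub(3, 3) = 0
  layout.gen = max2(-21, 0) = 0
  build.gen = min2(3, 0) = 0

After the edit, cleaning proceeds:
  trace.gen: a read changed (utils.txt -7->-5) — executes, giving -15.
  assets.gen: a read changed (trace.gen -21->-15) — executes, giving 15.
  patch.gen: a read changed (trace.gen -21->-15; assets.gen 21->15) — executes, giving 15.
  graph.gen: a read changed (patch.gen 21->15) — executes, giving -12.
  shard.gen: a read changed (graph.gen -18->-12; assets.gen 21->15) — executes, giving 3 — identical to its old value.
  check.gen: dirty, but its reads are unchanged (shard.gen unchanged, merge.txt unchanged); cached 0 stands.
  layout.gen: a read changed (trace.gen -21->-15) — executes, giving 0 — identical to its old value.
  build.gen: dirty, but its reads are unchanged (shard.gen unchanged, layout.gen unchanged); cached 0 stands.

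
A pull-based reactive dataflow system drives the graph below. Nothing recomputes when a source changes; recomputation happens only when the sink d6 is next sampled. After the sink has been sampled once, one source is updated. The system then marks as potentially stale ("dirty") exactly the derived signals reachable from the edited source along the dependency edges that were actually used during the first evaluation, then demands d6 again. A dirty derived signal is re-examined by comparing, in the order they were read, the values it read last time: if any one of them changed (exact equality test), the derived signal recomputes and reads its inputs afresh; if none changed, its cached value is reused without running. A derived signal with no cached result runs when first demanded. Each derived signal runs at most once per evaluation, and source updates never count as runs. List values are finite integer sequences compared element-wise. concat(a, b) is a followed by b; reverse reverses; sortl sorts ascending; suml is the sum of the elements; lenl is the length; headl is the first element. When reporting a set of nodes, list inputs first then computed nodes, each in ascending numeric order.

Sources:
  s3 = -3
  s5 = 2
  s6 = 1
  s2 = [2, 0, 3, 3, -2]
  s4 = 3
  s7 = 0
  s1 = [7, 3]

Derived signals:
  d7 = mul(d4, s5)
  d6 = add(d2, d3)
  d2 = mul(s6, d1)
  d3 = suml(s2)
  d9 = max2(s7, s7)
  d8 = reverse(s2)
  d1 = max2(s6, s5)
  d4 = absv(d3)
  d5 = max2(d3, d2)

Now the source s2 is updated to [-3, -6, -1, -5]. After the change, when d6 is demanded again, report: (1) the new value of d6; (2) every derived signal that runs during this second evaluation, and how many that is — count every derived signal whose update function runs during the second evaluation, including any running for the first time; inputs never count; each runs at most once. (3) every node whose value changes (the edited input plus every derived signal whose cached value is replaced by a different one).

First evaluation (everything demanded from the output):
  d1 = max2(1, 2) = 2
  d2 = mul(1, 2) = 2
  d3 = suml([2, 0, 3, 3, -2]) = 6
  d6 = add(2, 6) = 8

Propagation after the edit:
  d3: runs — s2 [2, 0, 3, 3, -2]->[-3, -6, -1, -5]; result -15.
  d6: runs — d3 6->-15; result -13.

New value of d6: -13.
Derived signals that run: d3, d6 — 2 in total.
Values that change: s2, d3, d6.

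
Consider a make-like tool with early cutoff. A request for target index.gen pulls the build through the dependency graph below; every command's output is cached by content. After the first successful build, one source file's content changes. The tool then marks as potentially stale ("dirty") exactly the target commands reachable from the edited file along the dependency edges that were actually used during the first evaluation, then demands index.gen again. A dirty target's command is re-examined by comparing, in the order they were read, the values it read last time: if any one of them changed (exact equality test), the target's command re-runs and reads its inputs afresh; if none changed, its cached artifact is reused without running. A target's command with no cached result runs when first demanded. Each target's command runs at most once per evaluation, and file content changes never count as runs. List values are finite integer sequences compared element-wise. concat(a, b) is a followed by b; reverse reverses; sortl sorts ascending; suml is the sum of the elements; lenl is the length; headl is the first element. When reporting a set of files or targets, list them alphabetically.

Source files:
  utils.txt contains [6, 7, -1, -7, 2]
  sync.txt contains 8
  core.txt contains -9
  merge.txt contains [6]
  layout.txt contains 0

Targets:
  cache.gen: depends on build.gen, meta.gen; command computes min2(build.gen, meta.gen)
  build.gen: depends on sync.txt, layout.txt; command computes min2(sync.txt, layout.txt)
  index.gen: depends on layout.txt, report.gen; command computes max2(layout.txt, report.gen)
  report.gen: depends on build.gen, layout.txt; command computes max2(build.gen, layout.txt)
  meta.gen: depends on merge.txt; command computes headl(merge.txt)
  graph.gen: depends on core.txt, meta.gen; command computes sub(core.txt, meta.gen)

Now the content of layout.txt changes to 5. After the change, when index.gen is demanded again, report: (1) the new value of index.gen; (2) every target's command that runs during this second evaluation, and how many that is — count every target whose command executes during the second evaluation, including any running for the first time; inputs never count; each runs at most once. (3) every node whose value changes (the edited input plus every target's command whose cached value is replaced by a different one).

First demand of the output computes:
  build.gen = min2(8, 0) = 0
  report.gen = max2(0, 0) = 0
  index.gen = max2(0, 0) = 0

After the edit, cleaning proceeds:
  build.gen: a read changed (layout.txt 0->5) — executes, giving 5.
  report.gen: a read changed (build.gen 0->5; layout.txt 0->5) — executes, giving 5.
  index.gen: a read changed (layout.txt 0->5; report.gen 0->5) — executes, giving 5.

Demanding index.gen again yields 5.
3 target commands run: build.gen, index.gen, report.gen.
The nodes whose values change: build.gen, index.gen, layout.txt, report.gen.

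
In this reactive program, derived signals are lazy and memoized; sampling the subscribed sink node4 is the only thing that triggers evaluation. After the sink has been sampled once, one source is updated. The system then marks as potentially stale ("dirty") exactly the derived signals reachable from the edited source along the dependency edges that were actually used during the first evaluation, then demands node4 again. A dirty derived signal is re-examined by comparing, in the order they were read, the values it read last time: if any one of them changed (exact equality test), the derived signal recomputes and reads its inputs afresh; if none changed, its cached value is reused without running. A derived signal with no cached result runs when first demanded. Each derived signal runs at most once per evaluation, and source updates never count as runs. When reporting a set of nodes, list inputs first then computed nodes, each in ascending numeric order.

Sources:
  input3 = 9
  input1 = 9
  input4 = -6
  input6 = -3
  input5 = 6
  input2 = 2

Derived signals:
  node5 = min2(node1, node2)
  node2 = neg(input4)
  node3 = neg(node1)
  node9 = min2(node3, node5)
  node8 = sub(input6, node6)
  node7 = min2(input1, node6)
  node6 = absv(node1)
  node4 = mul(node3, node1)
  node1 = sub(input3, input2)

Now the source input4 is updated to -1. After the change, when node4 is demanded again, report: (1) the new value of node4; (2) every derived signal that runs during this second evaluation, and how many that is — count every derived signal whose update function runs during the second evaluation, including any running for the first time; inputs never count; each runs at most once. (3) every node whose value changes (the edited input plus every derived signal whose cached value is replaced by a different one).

Demanding node4 again yields -49.
0 derived signals run: none.
The nodes whose values change: input4.
Note the shortcut — input4 feeds only undemanded nodes, so no recomputation happens.

First demand of the output computes:
  node1 = sub(9, 2) = 7
  node3 = neg(7) = -7
  node4 = mul(-7, 7) = -49

After the edit, cleaning proceeds:
  input4 only reaches undemanded nodes; the second demand re-runs nothing.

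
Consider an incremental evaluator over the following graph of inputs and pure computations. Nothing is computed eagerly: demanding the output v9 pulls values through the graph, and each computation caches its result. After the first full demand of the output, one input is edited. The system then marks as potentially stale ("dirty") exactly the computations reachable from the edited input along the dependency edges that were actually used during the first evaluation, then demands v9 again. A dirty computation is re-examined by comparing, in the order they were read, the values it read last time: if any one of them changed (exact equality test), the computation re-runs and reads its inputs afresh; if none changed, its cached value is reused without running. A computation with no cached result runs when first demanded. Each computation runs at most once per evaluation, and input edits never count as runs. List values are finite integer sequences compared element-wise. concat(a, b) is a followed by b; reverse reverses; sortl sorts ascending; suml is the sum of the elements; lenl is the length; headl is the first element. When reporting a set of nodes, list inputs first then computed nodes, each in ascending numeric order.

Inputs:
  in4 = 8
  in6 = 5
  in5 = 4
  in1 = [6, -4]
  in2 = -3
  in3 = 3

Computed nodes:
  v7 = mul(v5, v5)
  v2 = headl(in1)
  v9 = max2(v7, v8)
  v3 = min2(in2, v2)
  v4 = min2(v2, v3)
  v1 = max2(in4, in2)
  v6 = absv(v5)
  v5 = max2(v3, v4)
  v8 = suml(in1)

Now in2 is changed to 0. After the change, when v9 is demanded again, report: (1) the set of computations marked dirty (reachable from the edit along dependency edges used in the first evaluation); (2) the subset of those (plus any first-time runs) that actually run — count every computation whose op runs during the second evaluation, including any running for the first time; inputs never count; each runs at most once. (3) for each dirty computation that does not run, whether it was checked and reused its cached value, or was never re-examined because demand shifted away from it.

Dirty set: v3, v4, v5, v7, v9.
Run set: v3, v4, v5, v7, v9 (5 run).
All dirty computations ended up running.

Initial pass — values computed on the first demand:
  v2 = headl([6, -4]) = 6
  v3 = min2(-3, 6) = -3
  v4 = min2(6, -3) = -3
  v5 = max2(-3, -3) = -3
  v7 = mul(-3, -3) = 9
  v8 = suml([6, -4]) = 2
  v9 = max2(9, 2) = 9

Second demand — change propagation:
  v3: re-runs because in2 -3->0; new result 0.
  v4: re-runs because v3 -3->0; new result 0.
  v5: re-runs because v3 -3->0; v4 -3->0; new result 0.
  v7: re-runs because v5 -3->0; v5 -3->0; new result 0.
  v9: re-runs because v7 9->0; new result 2.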